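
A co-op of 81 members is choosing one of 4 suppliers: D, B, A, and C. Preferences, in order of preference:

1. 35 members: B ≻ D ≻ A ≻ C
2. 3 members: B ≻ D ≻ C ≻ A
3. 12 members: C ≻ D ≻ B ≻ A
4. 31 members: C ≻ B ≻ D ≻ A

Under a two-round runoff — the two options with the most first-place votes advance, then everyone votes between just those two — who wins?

Round 1 first-place votes: D 0, B 38, A 0, C 43.
C and B advance.
Runoff: C is preferred to B by 43 voters; B by 38.
C wins the runoff.

C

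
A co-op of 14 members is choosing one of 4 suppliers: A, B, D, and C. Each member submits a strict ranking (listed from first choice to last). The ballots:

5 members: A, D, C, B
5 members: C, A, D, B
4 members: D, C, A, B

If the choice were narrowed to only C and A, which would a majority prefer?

C

Voters preferring C to A: 9; preferring A to C: 5.
C wins the head-to-head.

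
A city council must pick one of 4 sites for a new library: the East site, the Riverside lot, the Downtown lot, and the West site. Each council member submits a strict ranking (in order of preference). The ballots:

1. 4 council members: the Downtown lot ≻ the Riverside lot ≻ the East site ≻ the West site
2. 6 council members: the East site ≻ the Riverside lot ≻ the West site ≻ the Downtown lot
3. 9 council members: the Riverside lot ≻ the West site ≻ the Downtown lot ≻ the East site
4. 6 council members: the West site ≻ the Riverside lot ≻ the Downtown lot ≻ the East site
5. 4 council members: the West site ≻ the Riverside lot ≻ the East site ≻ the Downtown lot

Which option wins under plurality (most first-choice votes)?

the West site

First-place votes: the East site 6, the Riverside lot 9, the Downtown lot 4, the West site 10.
the West site has the most first-place votes.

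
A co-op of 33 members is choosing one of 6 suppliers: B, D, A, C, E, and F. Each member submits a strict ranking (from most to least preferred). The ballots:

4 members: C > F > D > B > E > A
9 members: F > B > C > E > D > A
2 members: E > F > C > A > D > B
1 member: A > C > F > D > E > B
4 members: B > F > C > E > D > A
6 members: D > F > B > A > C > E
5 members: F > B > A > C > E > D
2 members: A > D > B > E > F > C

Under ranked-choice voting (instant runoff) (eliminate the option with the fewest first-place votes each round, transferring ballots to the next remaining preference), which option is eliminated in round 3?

B

Round 1: B 4, D 6, A 3, C 4, E 2, F 14. Eliminate E.
Round 2: B 4, D 6, A 3, C 4, F 16. Eliminate A.
Round 3: B 4, D 8, C 5, F 16. Eliminate B.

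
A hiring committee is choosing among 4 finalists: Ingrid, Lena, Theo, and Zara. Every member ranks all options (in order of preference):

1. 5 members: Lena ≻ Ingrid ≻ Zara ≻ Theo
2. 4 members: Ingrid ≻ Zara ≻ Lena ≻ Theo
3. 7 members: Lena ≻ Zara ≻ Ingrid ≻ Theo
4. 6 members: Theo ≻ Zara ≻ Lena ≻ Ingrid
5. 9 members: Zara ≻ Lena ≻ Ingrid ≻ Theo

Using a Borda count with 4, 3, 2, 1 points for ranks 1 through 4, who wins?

Zara

Ingrid: 5·3 + 4·4 + 7·2 + 6·1 + 9·2 = 69
Lena: 5·4 + 4·2 + 7·4 + 6·2 + 9·3 = 95
Theo: 5·1 + 4·1 + 7·1 + 6·4 + 9·1 = 49
Zara: 5·2 + 4·3 + 7·3 + 6·3 + 9·4 = 97
Zara has the highest Borda score (97).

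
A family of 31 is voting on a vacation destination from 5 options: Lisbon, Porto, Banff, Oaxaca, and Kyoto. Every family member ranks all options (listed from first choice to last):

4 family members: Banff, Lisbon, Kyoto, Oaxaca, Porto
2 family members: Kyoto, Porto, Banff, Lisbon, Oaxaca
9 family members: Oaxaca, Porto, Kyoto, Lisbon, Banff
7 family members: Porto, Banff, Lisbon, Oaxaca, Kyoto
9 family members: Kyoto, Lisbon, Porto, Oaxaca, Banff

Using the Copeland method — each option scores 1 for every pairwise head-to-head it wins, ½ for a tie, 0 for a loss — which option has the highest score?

Lisbon: beats Banff and Oaxaca; loses to Porto and Kyoto → score 2.
Porto: beats Lisbon, Banff, Oaxaca, and Kyoto → score 4.
Banff: loses to Lisbon, Porto, Oaxaca, and Kyoto → score 0.
Oaxaca: beats Banff and Kyoto; loses to Lisbon and Porto → score 2.
Kyoto: beats Lisbon and Banff; loses to Porto and Oaxaca → score 2.
Porto has the best pairwise record.

Porto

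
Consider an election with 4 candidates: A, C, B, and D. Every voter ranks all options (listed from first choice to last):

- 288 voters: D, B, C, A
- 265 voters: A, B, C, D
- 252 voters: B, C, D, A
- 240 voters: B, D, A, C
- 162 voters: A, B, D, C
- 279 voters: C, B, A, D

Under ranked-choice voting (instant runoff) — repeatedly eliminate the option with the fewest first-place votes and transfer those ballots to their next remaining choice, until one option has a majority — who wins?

Round 1: A 427, C 279, B 492, D 288. Eliminate C.
Round 2: A 427, B 771, D 288. B has a majority.

B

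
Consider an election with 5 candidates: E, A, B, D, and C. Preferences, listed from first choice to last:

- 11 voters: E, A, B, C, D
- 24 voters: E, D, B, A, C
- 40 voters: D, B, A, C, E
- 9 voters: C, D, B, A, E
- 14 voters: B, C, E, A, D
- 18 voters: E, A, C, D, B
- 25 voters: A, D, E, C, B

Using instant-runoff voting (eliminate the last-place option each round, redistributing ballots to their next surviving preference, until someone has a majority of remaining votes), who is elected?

Round 1: E 53, A 25, B 14, D 40, C 9. Eliminate C.
Round 2: E 53, A 25, B 14, D 49. Eliminate B.
Round 3: E 67, A 25, D 49. Eliminate A.
Round 4: E 67, D 74. D has a majority.

D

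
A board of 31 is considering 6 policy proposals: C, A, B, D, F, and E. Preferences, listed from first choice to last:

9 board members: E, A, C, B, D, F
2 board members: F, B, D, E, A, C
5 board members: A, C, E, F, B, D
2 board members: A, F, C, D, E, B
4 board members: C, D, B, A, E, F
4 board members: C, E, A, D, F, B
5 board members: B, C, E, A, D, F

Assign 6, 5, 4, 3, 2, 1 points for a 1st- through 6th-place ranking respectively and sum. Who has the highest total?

C

C: 9·4 + 2·1 + 5·5 + 2·4 + 4·6 + 4·6 + 5·5 = 144
A: 9·5 + 2·2 + 5·6 + 2·6 + 4·3 + 4·4 + 5·3 = 134
B: 9·3 + 2·5 + 5·2 + 2·1 + 4·4 + 4·1 + 5·6 = 99
D: 9·2 + 2·4 + 5·1 + 2·3 + 4·5 + 4·3 + 5·2 = 79
F: 9·1 + 2·6 + 5·3 + 2·5 + 4·1 + 4·2 + 5·1 = 63
E: 9·6 + 2·3 + 5·4 + 2·2 + 4·2 + 4·5 + 5·4 = 132
C has the highest Borda score (144).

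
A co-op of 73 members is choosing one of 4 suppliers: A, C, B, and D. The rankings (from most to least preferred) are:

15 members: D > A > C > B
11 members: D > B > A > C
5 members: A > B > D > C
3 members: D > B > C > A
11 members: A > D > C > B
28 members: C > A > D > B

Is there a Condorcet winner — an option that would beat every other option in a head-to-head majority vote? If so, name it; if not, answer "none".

A

A vs C: 42–31 for A.
A vs B: 59–14 for A.
A vs D: 44–29 for A.
A beats every other option head-to-head.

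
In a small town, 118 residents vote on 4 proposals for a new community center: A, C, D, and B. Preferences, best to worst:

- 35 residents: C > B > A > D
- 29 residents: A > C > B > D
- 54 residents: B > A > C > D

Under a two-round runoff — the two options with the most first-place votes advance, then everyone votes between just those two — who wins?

Round 1 first-place votes: A 29, C 35, D 0, B 54.
B and C advance.
Runoff: B is preferred to C by 54 voters; C by 64.
C wins the runoff.

C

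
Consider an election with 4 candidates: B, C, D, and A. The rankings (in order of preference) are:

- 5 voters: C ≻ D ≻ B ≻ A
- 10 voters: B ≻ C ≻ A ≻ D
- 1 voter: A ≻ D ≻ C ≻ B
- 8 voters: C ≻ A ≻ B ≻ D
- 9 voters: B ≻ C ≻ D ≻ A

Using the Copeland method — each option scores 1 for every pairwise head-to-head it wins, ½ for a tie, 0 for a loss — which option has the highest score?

B

B: beats C, D, and A → score 3.
C: beats D and A; loses to B → score 2.
D: loses to B, C, and A → score 0.
A: beats D; loses to B and C → score 1.
B has the best pairwise record.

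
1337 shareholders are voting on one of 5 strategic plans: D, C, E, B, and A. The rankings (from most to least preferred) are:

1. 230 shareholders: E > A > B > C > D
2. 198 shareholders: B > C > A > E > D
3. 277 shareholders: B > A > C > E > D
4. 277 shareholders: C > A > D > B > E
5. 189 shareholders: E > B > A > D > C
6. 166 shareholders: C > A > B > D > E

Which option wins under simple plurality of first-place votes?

First-place votes: D 0, C 443, E 419, B 475, A 0.
B has the most first-place votes.

B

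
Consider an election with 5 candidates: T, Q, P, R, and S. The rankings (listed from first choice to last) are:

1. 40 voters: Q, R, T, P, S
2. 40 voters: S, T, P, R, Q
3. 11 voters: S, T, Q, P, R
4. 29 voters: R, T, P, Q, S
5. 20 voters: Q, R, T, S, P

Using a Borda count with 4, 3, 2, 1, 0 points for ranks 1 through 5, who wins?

T

T: 40·2 + 40·3 + 11·3 + 29·3 + 20·2 = 360
Q: 40·4 + 40·0 + 11·2 + 29·1 + 20·4 = 291
P: 40·1 + 40·2 + 11·1 + 29·2 + 20·0 = 189
R: 40·3 + 40·1 + 11·0 + 29·4 + 20·3 = 336
S: 40·0 + 40·4 + 11·4 + 29·0 + 20·1 = 224
T has the highest Borda score (360).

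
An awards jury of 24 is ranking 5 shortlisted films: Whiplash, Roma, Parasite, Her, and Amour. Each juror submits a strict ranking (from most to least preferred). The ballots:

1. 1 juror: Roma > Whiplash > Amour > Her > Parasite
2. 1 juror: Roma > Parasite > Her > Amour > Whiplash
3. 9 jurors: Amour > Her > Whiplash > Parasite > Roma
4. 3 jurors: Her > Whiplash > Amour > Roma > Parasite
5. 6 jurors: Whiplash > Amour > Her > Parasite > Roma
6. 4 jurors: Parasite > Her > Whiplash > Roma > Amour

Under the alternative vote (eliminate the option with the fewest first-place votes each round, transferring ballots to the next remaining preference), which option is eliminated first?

Round 1: Whiplash 6, Roma 2, Parasite 4, Her 3, Amour 9. Eliminate Roma.

Roma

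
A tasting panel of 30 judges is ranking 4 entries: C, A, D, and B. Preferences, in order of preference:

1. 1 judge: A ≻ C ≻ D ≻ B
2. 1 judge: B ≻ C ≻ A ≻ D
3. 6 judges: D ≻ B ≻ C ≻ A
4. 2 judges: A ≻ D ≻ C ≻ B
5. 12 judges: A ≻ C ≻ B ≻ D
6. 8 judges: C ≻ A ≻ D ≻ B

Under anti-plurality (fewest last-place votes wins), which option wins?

Last-place votes: C 0, A 6, D 13, B 11.
C is ranked last by the fewest voters, so C wins.

C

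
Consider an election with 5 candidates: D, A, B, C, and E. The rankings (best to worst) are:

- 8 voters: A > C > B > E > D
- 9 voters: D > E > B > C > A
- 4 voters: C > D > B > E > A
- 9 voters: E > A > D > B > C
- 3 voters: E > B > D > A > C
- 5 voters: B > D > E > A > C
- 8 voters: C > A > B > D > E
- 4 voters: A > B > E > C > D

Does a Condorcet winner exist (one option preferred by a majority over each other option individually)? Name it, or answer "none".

Checking pairwise contests:
A beats D 29–21.
E beats A 30–20.
A beats B 29–21.
D beats C 26–24.
D beats E 26–24.
Every option loses at least one head-to-head, so there is no Condorcet winner.

none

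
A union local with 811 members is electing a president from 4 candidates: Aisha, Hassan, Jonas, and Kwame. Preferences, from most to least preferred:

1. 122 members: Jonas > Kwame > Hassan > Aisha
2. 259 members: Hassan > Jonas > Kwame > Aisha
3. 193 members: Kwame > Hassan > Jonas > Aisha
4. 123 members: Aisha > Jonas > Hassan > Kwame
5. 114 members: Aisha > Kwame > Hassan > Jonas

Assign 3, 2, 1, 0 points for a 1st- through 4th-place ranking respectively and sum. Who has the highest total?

Aisha: 122·0 + 259·0 + 193·0 + 123·3 + 114·3 = 711
Hassan: 122·1 + 259·3 + 193·2 + 123·1 + 114·1 = 1522
Jonas: 122·3 + 259·2 + 193·1 + 123·2 + 114·0 = 1323
Kwame: 122·2 + 259·1 + 193·3 + 123·0 + 114·2 = 1310
Hassan has the highest Borda score (1522).

Hassan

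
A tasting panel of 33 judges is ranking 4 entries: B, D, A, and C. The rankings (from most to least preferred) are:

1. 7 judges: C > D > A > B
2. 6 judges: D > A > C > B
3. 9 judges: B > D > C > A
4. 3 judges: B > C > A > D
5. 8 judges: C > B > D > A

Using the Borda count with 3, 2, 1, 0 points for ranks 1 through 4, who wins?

B: 7·0 + 6·0 + 9·3 + 3·3 + 8·2 = 52
D: 7·2 + 6·3 + 9·2 + 3·0 + 8·1 = 58
A: 7·1 + 6·2 + 9·0 + 3·1 + 8·0 = 22
C: 7·3 + 6·1 + 9·1 + 3·2 + 8·3 = 66
C has the highest Borda score (66).

C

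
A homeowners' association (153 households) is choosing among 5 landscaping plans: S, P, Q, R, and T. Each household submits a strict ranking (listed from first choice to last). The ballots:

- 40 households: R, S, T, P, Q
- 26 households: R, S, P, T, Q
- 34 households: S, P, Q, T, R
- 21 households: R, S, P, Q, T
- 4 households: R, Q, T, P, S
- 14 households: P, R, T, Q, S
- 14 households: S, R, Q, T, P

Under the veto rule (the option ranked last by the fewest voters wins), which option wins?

P

Last-place votes: S 18, P 14, Q 66, R 34, T 21.
P is ranked last by the fewest voters, so P wins.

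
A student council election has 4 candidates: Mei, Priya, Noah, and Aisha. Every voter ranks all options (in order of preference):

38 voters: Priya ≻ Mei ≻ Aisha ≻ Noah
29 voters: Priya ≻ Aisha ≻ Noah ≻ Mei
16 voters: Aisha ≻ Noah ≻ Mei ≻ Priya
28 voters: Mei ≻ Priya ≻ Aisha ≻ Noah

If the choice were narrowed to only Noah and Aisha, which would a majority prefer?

Aisha

Voters preferring Noah to Aisha: 0; preferring Aisha to Noah: 111.
Aisha wins the head-to-head.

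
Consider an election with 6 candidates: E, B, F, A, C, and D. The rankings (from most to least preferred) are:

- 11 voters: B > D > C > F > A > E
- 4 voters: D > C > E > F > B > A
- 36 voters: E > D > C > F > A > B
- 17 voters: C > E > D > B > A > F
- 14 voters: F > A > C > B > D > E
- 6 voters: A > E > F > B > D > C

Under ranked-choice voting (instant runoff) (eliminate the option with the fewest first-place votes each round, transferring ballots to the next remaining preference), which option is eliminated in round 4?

Round 1: E 36, B 11, F 14, A 6, C 17, D 4. Eliminate D.
Round 2: E 36, B 11, F 14, A 6, C 21. Eliminate A.
Round 3: E 42, B 11, F 14, C 21. Eliminate B.
Round 4: E 42, F 14, C 32. Eliminate F.

F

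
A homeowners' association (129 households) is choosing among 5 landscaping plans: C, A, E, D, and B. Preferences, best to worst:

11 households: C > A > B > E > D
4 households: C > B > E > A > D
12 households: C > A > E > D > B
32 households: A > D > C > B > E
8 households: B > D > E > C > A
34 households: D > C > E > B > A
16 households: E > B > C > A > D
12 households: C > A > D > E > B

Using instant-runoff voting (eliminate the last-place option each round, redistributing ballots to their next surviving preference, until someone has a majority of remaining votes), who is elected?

D

Round 1: C 39, A 32, E 16, D 34, B 8. Eliminate B.
Round 2: C 39, A 32, E 16, D 42. Eliminate E.
Round 3: C 55, A 32, D 42. Eliminate A.
Round 4: C 55, D 74. D has a majority.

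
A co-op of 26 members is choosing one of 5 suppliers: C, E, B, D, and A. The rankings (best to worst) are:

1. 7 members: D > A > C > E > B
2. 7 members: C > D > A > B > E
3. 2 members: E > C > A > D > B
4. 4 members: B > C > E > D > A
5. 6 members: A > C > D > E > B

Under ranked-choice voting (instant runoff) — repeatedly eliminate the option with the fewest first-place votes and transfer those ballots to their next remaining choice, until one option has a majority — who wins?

Round 1: C 7, E 2, B 4, D 7, A 6. Eliminate E.
Round 2: C 9, B 4, D 7, A 6. Eliminate B.
Round 3: C 13, D 7, A 6. Eliminate A.
Round 4: C 19, D 7. C has a majority.

C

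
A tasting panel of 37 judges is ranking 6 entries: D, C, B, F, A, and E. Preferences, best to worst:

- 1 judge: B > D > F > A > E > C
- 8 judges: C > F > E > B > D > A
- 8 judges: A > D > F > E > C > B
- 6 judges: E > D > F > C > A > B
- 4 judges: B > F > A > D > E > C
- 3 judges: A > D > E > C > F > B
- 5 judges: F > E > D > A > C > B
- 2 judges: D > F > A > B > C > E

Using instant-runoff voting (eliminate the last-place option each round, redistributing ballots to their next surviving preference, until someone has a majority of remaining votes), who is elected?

F

Round 1: D 2, C 8, B 5, F 5, A 11, E 6. Eliminate D.
Round 2: C 8, B 5, F 7, A 11, E 6. Eliminate B.
Round 3: C 8, F 12, A 11, E 6. Eliminate E.
Round 4: C 8, F 18, A 11. Eliminate C.
Round 5: F 26, A 11. F has a majority.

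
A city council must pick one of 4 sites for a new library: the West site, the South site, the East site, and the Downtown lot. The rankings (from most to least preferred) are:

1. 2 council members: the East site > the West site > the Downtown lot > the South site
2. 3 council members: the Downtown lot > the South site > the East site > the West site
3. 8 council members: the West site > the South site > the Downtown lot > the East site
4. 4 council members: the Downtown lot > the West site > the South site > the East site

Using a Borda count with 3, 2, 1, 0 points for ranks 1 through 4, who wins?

the West site

the West site: 2·2 + 3·0 + 8·3 + 4·2 = 36
the South site: 2·0 + 3·2 + 8·2 + 4·1 = 26
the East site: 2·3 + 3·1 + 8·0 + 4·0 = 9
the Downtown lot: 2·1 + 3·3 + 8·1 + 4·3 = 31
the West site has the highest Borda score (36).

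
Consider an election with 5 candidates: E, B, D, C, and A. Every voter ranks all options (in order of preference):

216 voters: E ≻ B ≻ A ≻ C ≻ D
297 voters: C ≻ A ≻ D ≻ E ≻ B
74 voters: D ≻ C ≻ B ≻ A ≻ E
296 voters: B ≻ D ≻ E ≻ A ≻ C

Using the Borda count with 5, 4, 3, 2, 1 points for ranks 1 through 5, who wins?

E: 216·5 + 297·2 + 74·1 + 296·3 = 2636
B: 216·4 + 297·1 + 74·3 + 296·5 = 2863
D: 216·1 + 297·3 + 74·5 + 296·4 = 2661
C: 216·2 + 297·5 + 74·4 + 296·1 = 2509
A: 216·3 + 297·4 + 74·2 + 296·2 = 2576
B has the highest Borda score (2863).

B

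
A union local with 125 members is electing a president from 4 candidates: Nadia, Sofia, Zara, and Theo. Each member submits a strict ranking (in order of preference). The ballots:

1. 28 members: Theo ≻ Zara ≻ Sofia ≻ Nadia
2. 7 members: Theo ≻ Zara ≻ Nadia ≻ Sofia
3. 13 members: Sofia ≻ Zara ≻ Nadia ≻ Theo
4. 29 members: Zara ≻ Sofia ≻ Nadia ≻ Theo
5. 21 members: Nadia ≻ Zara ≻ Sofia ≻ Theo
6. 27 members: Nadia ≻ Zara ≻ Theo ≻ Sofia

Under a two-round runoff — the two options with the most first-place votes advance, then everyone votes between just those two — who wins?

Nadia

Round 1 first-place votes: Nadia 48, Sofia 13, Zara 29, Theo 35.
Nadia and Theo advance.
Runoff: Nadia is preferred to Theo by 90 voters; Theo by 35.
Nadia wins the runoff.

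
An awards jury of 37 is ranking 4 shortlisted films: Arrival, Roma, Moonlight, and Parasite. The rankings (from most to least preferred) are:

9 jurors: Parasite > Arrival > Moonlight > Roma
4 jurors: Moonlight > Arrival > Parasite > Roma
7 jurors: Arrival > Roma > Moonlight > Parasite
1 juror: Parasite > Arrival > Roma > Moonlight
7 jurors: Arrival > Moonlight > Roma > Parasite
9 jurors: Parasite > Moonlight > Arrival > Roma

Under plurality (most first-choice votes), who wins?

Parasite

First-place votes: Arrival 14, Roma 0, Moonlight 4, Parasite 19.
Parasite has the most first-place votes.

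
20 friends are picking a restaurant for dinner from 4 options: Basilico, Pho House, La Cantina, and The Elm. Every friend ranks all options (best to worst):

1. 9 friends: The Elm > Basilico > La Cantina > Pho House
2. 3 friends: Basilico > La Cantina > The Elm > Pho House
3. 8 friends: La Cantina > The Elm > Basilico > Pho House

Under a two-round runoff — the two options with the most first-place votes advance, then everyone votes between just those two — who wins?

Round 1 first-place votes: Basilico 3, Pho House 0, La Cantina 8, The Elm 9.
The Elm and La Cantina advance.
Runoff: The Elm is preferred to La Cantina by 9 voters; La Cantina by 11.
La Cantina wins the runoff.

La Cantina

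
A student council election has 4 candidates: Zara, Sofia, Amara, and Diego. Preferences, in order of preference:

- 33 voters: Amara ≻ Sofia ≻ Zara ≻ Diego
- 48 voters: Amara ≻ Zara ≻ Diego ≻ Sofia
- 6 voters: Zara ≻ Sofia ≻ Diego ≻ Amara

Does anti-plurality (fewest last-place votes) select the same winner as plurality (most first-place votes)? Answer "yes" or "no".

Anti-plurality — last-place votes: Zara 0, Sofia 48, Amara 6, Diego 33. Winner: Zara.
Plurality — first-place votes: Zara 6, Sofia 0, Amara 81, Diego 0. Winner: Amara.
The two methods disagree.

no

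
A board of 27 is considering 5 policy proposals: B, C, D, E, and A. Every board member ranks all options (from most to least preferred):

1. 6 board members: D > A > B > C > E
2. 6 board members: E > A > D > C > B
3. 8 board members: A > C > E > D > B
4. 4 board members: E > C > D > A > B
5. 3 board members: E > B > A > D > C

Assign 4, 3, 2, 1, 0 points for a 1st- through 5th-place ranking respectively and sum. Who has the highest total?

A

B: 6·2 + 6·0 + 8·0 + 4·0 + 3·3 = 21
C: 6·1 + 6·1 + 8·3 + 4·3 + 3·0 = 48
D: 6·4 + 6·2 + 8·1 + 4·2 + 3·1 = 55
E: 6·0 + 6·4 + 8·2 + 4·4 + 3·4 = 68
A: 6·3 + 6·3 + 8·4 + 4·1 + 3·2 = 78
A has the highest Borda score (78).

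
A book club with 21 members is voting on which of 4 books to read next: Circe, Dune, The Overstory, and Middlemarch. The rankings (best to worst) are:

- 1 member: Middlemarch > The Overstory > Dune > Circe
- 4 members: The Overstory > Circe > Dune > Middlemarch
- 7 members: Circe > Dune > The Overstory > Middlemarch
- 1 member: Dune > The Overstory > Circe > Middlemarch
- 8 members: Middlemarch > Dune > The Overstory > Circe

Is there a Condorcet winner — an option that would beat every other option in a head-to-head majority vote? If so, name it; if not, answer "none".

Checking pairwise contests:
The Overstory beats Circe 14–7.
Circe beats Dune 11–10.
Dune beats The Overstory 16–5.
Circe beats Middlemarch 12–9.
Every option loses at least one head-to-head, so there is no Condorcet winner.

none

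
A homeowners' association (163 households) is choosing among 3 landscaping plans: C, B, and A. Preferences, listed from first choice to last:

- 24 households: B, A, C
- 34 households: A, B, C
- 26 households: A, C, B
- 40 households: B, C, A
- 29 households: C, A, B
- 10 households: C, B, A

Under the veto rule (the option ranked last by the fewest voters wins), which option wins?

A

Last-place votes: C 58, B 55, A 50.
A is ranked last by the fewest voters, so A wins.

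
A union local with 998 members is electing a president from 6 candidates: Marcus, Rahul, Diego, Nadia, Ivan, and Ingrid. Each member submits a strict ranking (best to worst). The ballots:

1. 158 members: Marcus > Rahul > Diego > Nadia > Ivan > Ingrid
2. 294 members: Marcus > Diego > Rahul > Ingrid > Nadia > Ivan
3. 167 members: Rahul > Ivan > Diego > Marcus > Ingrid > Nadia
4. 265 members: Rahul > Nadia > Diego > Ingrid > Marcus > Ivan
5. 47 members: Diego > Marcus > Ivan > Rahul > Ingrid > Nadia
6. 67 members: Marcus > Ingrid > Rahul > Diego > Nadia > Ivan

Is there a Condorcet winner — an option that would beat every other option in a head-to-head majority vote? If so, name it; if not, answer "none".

Marcus

Marcus vs Rahul: 566–432 for Marcus.
Marcus vs Diego: 519–479 for Marcus.
Marcus vs Nadia: 733–265 for Marcus.
Marcus vs Ivan: 831–167 for Marcus.
Marcus vs Ingrid: 733–265 for Marcus.
Marcus beats every other option head-to-head.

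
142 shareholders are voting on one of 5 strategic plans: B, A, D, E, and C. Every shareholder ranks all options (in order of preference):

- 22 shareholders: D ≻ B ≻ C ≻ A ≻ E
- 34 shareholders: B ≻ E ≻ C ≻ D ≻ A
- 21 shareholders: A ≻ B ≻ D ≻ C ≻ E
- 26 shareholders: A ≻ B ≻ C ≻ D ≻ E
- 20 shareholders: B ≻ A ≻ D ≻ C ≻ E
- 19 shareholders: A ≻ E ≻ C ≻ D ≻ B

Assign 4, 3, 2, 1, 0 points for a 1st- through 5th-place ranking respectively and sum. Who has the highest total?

B: 22·3 + 34·4 + 21·3 + 26·3 + 20·4 + 19·0 = 423
A: 22·1 + 34·0 + 21·4 + 26·4 + 20·3 + 19·4 = 346
D: 22·4 + 34·1 + 21·2 + 26·1 + 20·2 + 19·1 = 249
E: 22·0 + 34·3 + 21·0 + 26·0 + 20·0 + 19·3 = 159
C: 22·2 + 34·2 + 21·1 + 26·2 + 20·1 + 19·2 = 243
B has the highest Borda score (423).

B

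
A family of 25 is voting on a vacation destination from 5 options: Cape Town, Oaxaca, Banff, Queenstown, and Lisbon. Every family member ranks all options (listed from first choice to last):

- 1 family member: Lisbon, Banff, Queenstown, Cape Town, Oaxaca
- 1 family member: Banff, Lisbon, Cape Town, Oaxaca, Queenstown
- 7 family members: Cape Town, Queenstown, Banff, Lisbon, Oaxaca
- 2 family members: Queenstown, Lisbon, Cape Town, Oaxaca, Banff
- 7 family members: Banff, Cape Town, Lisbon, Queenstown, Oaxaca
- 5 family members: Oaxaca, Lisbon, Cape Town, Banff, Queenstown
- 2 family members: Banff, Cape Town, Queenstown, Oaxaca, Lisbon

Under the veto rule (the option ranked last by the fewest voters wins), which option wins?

Cape Town

Last-place votes: Cape Town 0, Oaxaca 15, Banff 2, Queenstown 6, Lisbon 2.
Cape Town is ranked last by the fewest voters, so Cape Town wins.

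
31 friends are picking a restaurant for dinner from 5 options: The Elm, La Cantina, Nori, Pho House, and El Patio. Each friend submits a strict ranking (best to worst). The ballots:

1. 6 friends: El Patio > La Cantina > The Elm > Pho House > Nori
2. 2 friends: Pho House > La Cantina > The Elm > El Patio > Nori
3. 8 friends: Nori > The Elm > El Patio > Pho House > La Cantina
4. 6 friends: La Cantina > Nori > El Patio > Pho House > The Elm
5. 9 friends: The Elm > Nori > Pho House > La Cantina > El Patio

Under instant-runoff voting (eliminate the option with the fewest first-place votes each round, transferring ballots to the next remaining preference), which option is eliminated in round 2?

El Patio

Round 1: The Elm 9, La Cantina 6, Nori 8, Pho House 2, El Patio 6. Eliminate Pho House.
Round 2: The Elm 9, La Cantina 8, Nori 8, El Patio 6. Eliminate El Patio.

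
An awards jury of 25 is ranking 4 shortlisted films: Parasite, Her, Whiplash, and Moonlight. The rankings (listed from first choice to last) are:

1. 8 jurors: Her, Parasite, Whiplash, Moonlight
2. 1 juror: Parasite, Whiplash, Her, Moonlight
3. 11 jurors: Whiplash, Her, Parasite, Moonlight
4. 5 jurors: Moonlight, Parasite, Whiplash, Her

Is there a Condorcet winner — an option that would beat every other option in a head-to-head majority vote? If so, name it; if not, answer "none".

none

Checking pairwise contests:
Her beats Parasite 19–6.
Whiplash beats Her 17–8.
Parasite beats Whiplash 14–11.
Parasite beats Moonlight 20–5.
Every option loses at least one head-to-head, so there is no Condorcet winner.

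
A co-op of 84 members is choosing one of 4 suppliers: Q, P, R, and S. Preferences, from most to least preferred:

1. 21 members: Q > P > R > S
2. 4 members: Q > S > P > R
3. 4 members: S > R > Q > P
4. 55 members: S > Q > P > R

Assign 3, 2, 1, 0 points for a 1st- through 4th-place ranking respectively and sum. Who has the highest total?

Q: 21·3 + 4·3 + 4·1 + 55·2 = 189
P: 21·2 + 4·1 + 4·0 + 55·1 = 101
R: 21·1 + 4·0 + 4·2 + 55·0 = 29
S: 21·0 + 4·2 + 4·3 + 55·3 = 185
Q has the highest Borda score (189).

Q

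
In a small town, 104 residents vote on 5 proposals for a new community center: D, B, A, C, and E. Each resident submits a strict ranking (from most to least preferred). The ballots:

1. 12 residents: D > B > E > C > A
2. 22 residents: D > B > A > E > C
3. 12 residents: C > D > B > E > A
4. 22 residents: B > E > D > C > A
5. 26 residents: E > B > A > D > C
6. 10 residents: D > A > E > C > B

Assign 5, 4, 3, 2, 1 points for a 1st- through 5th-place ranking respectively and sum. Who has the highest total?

D: 12·5 + 22·5 + 12·4 + 22·3 + 26·2 + 10·5 = 386
B: 12·4 + 22·4 + 12·3 + 22·5 + 26·4 + 10·1 = 396
A: 12·1 + 22·3 + 12·1 + 22·1 + 26·3 + 10·4 = 230
C: 12·2 + 22·1 + 12·5 + 22·2 + 26·1 + 10·2 = 196
E: 12·3 + 22·2 + 12·2 + 22·4 + 26·5 + 10·3 = 352
B has the highest Borda score (396).

B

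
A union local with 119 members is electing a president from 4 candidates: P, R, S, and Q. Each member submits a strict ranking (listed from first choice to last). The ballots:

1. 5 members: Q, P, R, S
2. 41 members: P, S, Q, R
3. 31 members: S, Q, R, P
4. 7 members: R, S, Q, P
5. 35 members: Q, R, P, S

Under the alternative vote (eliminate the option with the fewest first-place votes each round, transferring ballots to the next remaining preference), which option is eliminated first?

Round 1: P 41, R 7, S 31, Q 40. Eliminate R.

R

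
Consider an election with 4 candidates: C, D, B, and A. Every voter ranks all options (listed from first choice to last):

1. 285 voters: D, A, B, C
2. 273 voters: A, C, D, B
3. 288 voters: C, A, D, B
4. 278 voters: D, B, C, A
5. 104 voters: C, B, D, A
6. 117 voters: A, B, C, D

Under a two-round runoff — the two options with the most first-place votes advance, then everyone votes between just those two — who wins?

Round 1 first-place votes: C 392, D 563, B 0, A 390.
D and C advance.
Runoff: D is preferred to C by 563 voters; C by 782.
C wins the runoff.

C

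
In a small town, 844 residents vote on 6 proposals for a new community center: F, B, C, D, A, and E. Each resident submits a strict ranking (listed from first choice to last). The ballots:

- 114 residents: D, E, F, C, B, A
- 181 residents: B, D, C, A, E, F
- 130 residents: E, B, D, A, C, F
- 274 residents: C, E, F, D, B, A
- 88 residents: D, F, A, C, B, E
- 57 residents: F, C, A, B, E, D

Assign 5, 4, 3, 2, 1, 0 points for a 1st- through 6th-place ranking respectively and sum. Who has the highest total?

F: 114·3 + 181·0 + 130·0 + 274·3 + 88·4 + 57·5 = 1801
B: 114·1 + 181·5 + 130·4 + 274·1 + 88·1 + 57·2 = 2015
C: 114·2 + 181·3 + 130·1 + 274·5 + 88·2 + 57·4 = 2675
D: 114·5 + 181·4 + 130·3 + 274·2 + 88·5 + 57·0 = 2672
A: 114·0 + 181·2 + 130·2 + 274·0 + 88·3 + 57·3 = 1057
E: 114·4 + 181·1 + 130·5 + 274·4 + 88·0 + 57·1 = 2440
C has the highest Borda score (2675).

C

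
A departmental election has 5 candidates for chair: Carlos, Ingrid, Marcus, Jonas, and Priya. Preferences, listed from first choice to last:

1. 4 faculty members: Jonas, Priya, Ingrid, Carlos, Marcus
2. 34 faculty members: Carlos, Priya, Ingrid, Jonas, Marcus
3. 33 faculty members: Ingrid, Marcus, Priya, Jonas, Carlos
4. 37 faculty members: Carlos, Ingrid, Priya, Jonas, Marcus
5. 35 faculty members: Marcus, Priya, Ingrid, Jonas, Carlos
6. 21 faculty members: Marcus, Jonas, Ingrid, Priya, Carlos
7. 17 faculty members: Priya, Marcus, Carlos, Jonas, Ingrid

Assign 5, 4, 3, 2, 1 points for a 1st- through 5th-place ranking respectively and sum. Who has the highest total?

Carlos: 4·2 + 34·5 + 33·1 + 37·5 + 35·1 + 21·1 + 17·3 = 503
Ingrid: 4·3 + 34·3 + 33·5 + 37·4 + 35·3 + 21·3 + 17·1 = 612
Marcus: 4·1 + 34·1 + 33·4 + 37·1 + 35·5 + 21·5 + 17·4 = 555
Jonas: 4·5 + 34·2 + 33·2 + 37·2 + 35·2 + 21·4 + 17·2 = 416
Priya: 4·4 + 34·4 + 33·3 + 37·3 + 35·4 + 21·2 + 17·5 = 629
Priya has the highest Borda score (629).

Priya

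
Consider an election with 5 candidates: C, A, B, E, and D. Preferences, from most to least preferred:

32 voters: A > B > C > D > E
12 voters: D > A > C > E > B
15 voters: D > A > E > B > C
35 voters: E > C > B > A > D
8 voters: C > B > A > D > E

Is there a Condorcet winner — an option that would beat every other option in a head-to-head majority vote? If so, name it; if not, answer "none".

A vs C: 59–43 for A.
A vs B: 59–43 for A.
A vs E: 67–35 for A.
A vs D: 75–27 for A.
A beats every other option head-to-head.

A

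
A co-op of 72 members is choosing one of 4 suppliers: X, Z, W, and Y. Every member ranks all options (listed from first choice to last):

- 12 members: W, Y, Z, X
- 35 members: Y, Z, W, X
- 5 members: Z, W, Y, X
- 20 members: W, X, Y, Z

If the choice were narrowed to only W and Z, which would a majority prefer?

Z

Voters preferring W to Z: 32; preferring Z to W: 40.
Z wins the head-to-head.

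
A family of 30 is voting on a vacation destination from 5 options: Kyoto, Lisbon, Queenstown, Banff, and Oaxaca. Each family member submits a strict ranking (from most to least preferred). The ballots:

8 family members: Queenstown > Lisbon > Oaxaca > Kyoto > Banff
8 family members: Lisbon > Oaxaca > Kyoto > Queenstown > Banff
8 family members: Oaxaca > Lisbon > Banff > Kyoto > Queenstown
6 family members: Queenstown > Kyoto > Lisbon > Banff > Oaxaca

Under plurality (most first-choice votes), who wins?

First-place votes: Kyoto 0, Lisbon 8, Queenstown 14, Banff 0, Oaxaca 8.
Queenstown has the most first-place votes.

Queenstown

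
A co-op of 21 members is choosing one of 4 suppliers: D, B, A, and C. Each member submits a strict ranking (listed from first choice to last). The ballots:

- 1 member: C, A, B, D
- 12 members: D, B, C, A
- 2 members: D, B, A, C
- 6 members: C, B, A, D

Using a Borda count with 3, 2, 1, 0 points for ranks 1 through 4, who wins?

D: 1·0 + 12·3 + 2·3 + 6·0 = 42
B: 1·1 + 12·2 + 2·2 + 6·2 = 41
A: 1·2 + 12·0 + 2·1 + 6·1 = 10
C: 1·3 + 12·1 + 2·0 + 6·3 = 33
D has the highest Borda score (42).

D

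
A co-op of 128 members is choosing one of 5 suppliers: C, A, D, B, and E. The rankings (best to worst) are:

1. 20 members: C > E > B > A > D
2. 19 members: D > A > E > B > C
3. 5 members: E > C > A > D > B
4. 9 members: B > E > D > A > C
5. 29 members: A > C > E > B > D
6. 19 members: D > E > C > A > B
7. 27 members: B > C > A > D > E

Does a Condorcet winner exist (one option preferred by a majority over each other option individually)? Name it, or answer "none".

C

C vs A: 71–57 for C.
C vs D: 81–47 for C.
C vs B: 73–55 for C.
C vs E: 76–52 for C.
C beats every other option head-to-head.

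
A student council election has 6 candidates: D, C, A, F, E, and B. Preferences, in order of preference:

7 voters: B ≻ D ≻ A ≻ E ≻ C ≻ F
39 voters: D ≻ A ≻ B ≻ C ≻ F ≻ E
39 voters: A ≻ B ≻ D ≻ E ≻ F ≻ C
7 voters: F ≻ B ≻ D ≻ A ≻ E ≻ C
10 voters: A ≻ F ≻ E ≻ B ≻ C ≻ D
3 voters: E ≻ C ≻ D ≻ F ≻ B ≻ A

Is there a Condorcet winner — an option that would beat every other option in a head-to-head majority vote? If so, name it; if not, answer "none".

Checking pairwise contests:
B beats D 63–42.
D beats C 92–13.
D beats A 56–49.
D beats F 88–17.
D beats E 92–13.
A beats B 88–17.
Every option loses at least one head-to-head, so there is no Condorcet winner.

none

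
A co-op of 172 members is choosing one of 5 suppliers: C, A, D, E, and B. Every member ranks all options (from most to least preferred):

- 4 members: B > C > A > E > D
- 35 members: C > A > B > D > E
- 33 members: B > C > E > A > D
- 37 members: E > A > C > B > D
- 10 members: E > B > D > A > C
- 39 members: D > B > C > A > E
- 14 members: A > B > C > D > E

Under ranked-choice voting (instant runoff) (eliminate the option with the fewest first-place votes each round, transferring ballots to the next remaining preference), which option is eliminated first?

Round 1: C 35, A 14, D 39, E 47, B 37. Eliminate A.

A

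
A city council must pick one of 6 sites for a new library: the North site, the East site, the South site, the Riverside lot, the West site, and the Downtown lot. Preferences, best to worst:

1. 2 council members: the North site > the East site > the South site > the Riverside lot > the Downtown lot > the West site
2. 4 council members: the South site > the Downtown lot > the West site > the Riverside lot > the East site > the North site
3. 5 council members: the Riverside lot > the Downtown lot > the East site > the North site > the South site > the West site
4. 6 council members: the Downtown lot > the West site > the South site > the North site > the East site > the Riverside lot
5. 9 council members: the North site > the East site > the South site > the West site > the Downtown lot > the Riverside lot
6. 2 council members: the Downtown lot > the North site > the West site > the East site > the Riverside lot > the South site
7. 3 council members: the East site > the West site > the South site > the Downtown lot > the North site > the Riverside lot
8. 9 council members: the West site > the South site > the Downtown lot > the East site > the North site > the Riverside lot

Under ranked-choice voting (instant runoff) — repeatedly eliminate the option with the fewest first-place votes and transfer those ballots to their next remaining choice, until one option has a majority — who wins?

the West site

Round 1: the North site 11, the East site 3, the South site 4, the Riverside lot 5, the West site 9, the Downtown lot 8. Eliminate the East site.
Round 2: the North site 11, the South site 4, the Riverside lot 5, the West site 12, the Downtown lot 8. Eliminate the South site.
Round 3: the North site 11, the Riverside lot 5, the West site 12, the Downtown lot 12. Eliminate the Riverside lot.
Round 4: the North site 11, the West site 12, the Downtown lot 17. Eliminate the North site.
Round 5: the West site 21, the Downtown lot 19. The West site has a majority.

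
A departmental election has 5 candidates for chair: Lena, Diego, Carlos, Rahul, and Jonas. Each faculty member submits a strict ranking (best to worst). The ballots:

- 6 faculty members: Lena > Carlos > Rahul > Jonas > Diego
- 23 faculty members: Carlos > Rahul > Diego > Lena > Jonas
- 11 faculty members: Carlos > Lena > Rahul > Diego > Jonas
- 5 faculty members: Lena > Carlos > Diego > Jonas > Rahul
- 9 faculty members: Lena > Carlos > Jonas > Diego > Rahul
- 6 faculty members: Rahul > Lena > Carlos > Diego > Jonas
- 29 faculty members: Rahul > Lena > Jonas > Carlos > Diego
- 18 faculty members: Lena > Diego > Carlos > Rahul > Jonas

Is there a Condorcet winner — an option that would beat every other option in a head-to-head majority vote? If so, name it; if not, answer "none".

none

Checking pairwise contests:
Rahul beats Lena 58–49.
Lena beats Diego 84–23.
Lena beats Carlos 73–34.
Carlos beats Rahul 72–35.
Lena beats Jonas 107–0.
Every option loses at least one head-to-head, so there is no Condorcet winner.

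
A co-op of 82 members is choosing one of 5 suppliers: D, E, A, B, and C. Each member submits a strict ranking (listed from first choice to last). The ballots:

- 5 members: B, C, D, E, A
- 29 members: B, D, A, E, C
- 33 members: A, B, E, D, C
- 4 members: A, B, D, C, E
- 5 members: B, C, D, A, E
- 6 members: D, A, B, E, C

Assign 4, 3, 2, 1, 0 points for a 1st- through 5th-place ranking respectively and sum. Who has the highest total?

D: 5·2 + 29·3 + 33·1 + 4·2 + 5·2 + 6·4 = 172
E: 5·1 + 29·1 + 33·2 + 4·0 + 5·0 + 6·1 = 106
A: 5·0 + 29·2 + 33·4 + 4·4 + 5·1 + 6·3 = 229
B: 5·4 + 29·4 + 33·3 + 4·3 + 5·4 + 6·2 = 279
C: 5·3 + 29·0 + 33·0 + 4·1 + 5·3 + 6·0 = 34
B has the highest Borda score (279).

B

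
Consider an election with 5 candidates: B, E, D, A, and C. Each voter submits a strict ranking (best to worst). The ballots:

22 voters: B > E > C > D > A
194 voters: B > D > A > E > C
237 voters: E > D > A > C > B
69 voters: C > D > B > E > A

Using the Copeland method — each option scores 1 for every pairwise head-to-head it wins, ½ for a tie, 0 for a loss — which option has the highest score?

D

B: beats E and A; loses to D and C → score 2.
E: beats A and C; loses to B and D → score 2.
D: beats B, E, A, and C → score 4.
A: beats C; loses to B, E, and D → score 1.
C: beats B; loses to E, D, and A → score 1.
D has the best pairwise record.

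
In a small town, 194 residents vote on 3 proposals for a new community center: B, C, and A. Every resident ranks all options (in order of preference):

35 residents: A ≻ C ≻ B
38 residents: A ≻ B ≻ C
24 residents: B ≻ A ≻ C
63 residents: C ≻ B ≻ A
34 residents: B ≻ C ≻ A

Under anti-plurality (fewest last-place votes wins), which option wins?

B

Last-place votes: B 35, C 62, A 97.
B is ranked last by the fewest voters, so B wins.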